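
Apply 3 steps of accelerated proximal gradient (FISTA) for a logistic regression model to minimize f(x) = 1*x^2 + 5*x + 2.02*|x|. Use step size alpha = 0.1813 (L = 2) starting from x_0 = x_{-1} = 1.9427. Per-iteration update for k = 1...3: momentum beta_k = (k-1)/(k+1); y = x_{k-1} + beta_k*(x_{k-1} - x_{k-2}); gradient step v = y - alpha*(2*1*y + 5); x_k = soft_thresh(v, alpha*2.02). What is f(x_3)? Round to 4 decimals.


FISTA on f(x) = 1*x^2 + 5*x + 2.02*|x|
L = 2, alpha = 0.1813
Iteration 1: beta = 0.0, y = 1.9427 + 0.0*(1.9427 - 1.9427) = 1.9427
  grad(y) = 8.8854, v = y - alpha*grad = 0.3318
  prox(v) = soft_thresh(0.3318, 0.3662) = 0.0
Iteration 2: beta = 0.3333, y = 0.0 + 0.3333*(0.0 - 1.9427) = -0.6476
  grad(y) = 3.7049, v = y - alpha*grad = -1.3193
  prox(v) = soft_thresh(-1.3193, 0.3662) = -0.953
Iteration 3: beta = 0.5, y = -0.953 + 0.5*(-0.953 - 0.0) = -1.4295
  grad(y) = 2.1409, v = y - alpha*grad = -1.8177
  prox(v) = soft_thresh(-1.8177, 0.3662) = -1.4515
f(x_3) = 1*(-1.4515)^2 + 5*(-1.4515) + 2.02*|-1.4515| = -2.2186


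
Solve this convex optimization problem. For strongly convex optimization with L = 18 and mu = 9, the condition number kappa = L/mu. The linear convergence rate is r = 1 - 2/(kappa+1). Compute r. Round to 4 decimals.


Step 1: Compute the condition number.
kappa = L/mu = 18/9 = 2.0
Step 2: Compute the convergence rate.
r = 1 - 2/(kappa + 1) = 1 - 2*mu/(L + mu) = (L - mu)/(L + mu) = 9/27 = 0.3333


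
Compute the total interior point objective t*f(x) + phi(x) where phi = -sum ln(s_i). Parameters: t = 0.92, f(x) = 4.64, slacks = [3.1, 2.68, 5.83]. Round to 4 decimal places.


Step 1: Compute log-barrier.
ln values: [1.1314, 0.9858, 1.763]
phi = -(1.1314 + 0.9858 + 1.763) = -3.8802
Step 2: Compute augmented objective.
t*f(x) = 0.92*4.64 = 4.2688
Total = 4.2688 - 3.8802 = 0.3886


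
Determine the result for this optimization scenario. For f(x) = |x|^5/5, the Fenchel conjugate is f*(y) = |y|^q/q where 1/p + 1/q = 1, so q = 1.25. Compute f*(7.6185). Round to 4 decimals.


The conjugate exponent q satisfies 1/p + 1/q = 1.
p = 5, so q = 5/(5 - 1) = 1.25
|y|^q = 7.6185^1.25 = 12.6572
f*(7.6185) = 12.6572 / 1.25 = 10.1257


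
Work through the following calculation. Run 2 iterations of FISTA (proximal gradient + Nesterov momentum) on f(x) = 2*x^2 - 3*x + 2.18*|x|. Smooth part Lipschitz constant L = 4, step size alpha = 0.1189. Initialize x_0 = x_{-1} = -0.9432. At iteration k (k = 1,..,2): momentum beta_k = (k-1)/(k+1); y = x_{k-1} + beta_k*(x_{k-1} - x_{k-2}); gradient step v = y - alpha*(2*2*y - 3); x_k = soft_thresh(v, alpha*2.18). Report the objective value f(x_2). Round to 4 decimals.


FISTA on f(x) = 2*x^2 - 3*x + 2.18*|x|
L = 4, alpha = 0.1189
Iteration 1: beta = 0.0, y = -0.9432 + 0.0*(-0.9432 + 0.9432) = -0.9432
  grad(y) = -6.7728, v = y - alpha*grad = -0.1379
  prox(v) = soft_thresh(-0.1379, 0.2592) = 0.0
Iteration 2: beta = 0.3333, y = 0.0 + 0.3333*(0.0 + 0.9432) = 0.3144
  grad(y) = -1.7424, v = y - alpha*grad = 0.5216
  prox(v) = soft_thresh(0.5216, 0.2592) = 0.2624
f(x_2) = 2*0.2624^2 - 3*0.2624 + 2.18*|0.2624| = -0.0775


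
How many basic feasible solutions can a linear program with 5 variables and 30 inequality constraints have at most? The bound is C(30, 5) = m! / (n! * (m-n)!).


Each vertex corresponds to some choice of n active constraints out of m, so the number of vertices is at most C(m, n) = m! / (n!(m-n)!).
m = 30, n = 5
Numerator: 30 * 29 * 28 * 27 * 26
Denominator: 5! = 120
C(30, 5) = 142506


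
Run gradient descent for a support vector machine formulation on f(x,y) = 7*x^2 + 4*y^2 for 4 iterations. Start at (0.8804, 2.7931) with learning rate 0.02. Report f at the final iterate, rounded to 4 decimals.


Gradient descent on f(x,y) = 7*x^2 + 4*y^2.
Starting point: (0.8804, 2.7931), alpha = 0.02
Step 1: grad_x = 2*7*0.8804 = 12.3256, grad_y = 2*4*2.7931 = 22.3448
  x_1 = 0.8804 - 0.02*12.3256 = 0.6339
  y_1 = 2.7931 - 0.02*22.3448 = 2.3462
Step 2: grad_x = 2*7*0.6339 = 8.8744, grad_y = 2*4*2.3462 = 18.7696
  x_2 = 0.6339 - 0.02*8.8744 = 0.4564
  y_2 = 2.3462 - 0.02*18.7696 = 1.9708
Step 3: grad_x = 2*7*0.4564 = 6.3896, grad_y = 2*4*1.9708 = 15.7665
  x_3 = 0.4564 - 0.02*6.3896 = 0.3286
  y_3 = 1.9708 - 0.02*15.7665 = 1.6555
Step 4: grad_x = 2*7*0.3286 = 4.6005, grad_y = 2*4*1.6555 = 13.2439
  x_4 = 0.3286 - 0.02*4.6005 = 0.2366
  y_4 = 1.6555 - 0.02*13.2439 = 1.3906
f(0.2366, 1.3906) = 7*0.2366^2 + 4*1.3906^2 = 8.127


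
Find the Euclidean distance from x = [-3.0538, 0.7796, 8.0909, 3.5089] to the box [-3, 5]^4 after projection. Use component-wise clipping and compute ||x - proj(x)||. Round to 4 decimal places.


Project each component onto [-3, 5].
clip(-3.0538) = -3.0, clip(0.7796) = 0.7796, clip(8.0909) = 5.0, clip(3.5089) = 3.5089
Projection = [-3.0, 0.7796, 5.0, 3.5089]
Squared diffs: [0.0029, 0.0, 9.5537, 0.0]
Distance = sqrt(9.5566) = 3.0914


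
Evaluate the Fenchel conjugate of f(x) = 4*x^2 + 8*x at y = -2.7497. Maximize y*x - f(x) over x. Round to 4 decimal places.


f*(y) = sup_x {y*x - a*x^2 - b*x} = sup_x {(y-b)*x - a*x^2}
FOC: (y - b) - 2a*x = 0 => x* = (y - b)/(2a)
x* = (-2.7497 - 8)/(2*4) = -1.3437
f*(-2.7497) = (y-b)^2/(4a) = (-2.7497 - 8)^2/(4*4)
= 115.5561/16 = 7.2223


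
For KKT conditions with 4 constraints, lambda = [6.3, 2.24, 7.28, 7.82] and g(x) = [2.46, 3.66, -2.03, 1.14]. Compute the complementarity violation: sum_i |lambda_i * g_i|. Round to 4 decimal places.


KKT complementary slackness check:
lambda_1 * g_1 = 6.3 * 2.46 = 15.498
lambda_2 * g_2 = 2.24 * 3.66 = 8.1984
lambda_3 * g_3 = 7.28 * -2.03 = -14.7784
lambda_4 * g_4 = 7.82 * 1.14 = 8.9148
Total violation = 15.498 + 8.1984 + 14.7784 + 8.9148 = 47.3896


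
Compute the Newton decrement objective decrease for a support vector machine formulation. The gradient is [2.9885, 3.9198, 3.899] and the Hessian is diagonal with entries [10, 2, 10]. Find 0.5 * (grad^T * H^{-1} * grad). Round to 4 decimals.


Step 1: H is diagonal, so H^(-1) * g = [0.2989, 1.9599, 0.3899].
Step 2: g^T H^(-1) g = sum_i g_i^2 / H_ii
  = (2.9885)^2/10 + (3.9198)^2/2 + (3.899)^2/10
  = 0.8931 + 7.6824 + 1.5202 = 10.0957
Step 3: Objective decrease = 0.5 * g^T H^(-1) g = 5.0479


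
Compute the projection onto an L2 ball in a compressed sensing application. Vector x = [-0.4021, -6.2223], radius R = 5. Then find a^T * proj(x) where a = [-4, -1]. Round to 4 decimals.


Step 1: Compute ||x|| (intermediates to 6 decimals).
||x|| = sqrt((-0.4021)^2 + (-6.2223)^2) = 6.235279
Step 2: Project.
Since ||x|| > R, scale = R/||x|| = 5/6.235279 = 0.801889, proj(x) = scale * x
proj(x) = [-0.32244, -4.989594]
Step 3: Dot product.
a^T * proj(x) = -4*(-0.32244) - 1*(-4.989594) = 6.2794


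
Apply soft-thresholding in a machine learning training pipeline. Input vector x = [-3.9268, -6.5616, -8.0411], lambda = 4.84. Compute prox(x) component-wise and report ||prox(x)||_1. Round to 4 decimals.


Soft-thresholding with lambda = 4.84:
prox(-3.9268) = sign(-3.9268)*max(|-3.9268| - 4.84, 0) = 0.0
prox(-6.5616) = sign(-6.5616)*max(|-6.5616| - 4.84, 0) = -1.7216
prox(-8.0411) = sign(-8.0411)*max(|-8.0411| - 4.84, 0) = -3.2011
prox(x) = [0.0, -1.7216, -3.2011]
||prox(x)||_1 = 0.0 + 1.7216 + 3.2011 = 4.9227


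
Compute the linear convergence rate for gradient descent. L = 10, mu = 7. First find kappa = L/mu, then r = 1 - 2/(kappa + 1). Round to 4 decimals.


Step 1: Compute the condition number.
kappa = L/mu = 10/7 = 1.4286
Step 2: Compute the convergence rate.
r = 1 - 2/(kappa + 1) = 1 - 2*mu/(L + mu) = (L - mu)/(L + mu) = 3/17 = 0.1765


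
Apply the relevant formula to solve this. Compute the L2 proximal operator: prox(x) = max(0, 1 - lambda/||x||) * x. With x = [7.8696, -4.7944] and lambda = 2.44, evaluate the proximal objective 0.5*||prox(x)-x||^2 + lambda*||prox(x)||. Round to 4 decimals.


Step 1: Compute ||x||.
||x|| = 9.215
Step 2: Compute scaling factor.
scale = max(0, 1 - 2.44/9.215) = 0.7352
Step 3: prox(x) = [5.7859, -3.5249]
||prox(x)|| = 6.775
Step 4: Proximal objective.
0.5*||prox-x||^2 = 2.9768
lambda*||prox|| = 16.531
Total = 19.5079


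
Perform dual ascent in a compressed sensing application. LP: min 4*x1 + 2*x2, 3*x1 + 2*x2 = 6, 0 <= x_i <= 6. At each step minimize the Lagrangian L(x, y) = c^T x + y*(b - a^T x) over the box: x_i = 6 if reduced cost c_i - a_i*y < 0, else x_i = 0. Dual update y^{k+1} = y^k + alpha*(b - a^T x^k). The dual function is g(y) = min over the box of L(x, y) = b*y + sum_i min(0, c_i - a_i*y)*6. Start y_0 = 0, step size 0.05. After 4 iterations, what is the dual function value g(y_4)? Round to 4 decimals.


Dual ascent for LP: min 4*x1 + 2*x2, 3*x1 + 2*x2 = 6, 0 <= x_i <= 6
Step 1: y^k = 0.0, reduced costs: (4.0, 2.0)
  x^k = (0.0, 0.0), subgradient = b - a^T x = 6.0
  y^{k+1} = 0.0 + 0.05*6.0 = 0.3
Step 2: y^k = 0.3, reduced costs: (3.1, 1.4)
  x^k = (0.0, 0.0), subgradient = b - a^T x = 6.0
  y^{k+1} = 0.3 + 0.05*6.0 = 0.6
Step 3: y^k = 0.6, reduced costs: (2.2, 0.8)
  x^k = (0.0, 0.0), subgradient = b - a^T x = 6.0
  y^{k+1} = 0.6 + 0.05*6.0 = 0.9
Step 4: y^k = 0.9, reduced costs: (1.3, 0.2)
  x^k = (0.0, 0.0), subgradient = b - a^T x = 6.0
  y^{k+1} = 0.9 + 0.05*6.0 = 1.2
Dual objective at y_4 = 1.2: reduced costs (0.4, -0.4), box minimizer x = (0.0, 6.0)
g(y_4) = b*y + (c1 - a1*y)*x1 + (c2 - a2*y)*x2 = 6*1.2 + 0.4*0.0 + (-0.4)*6.0 = 7.2 + 0.0 - 2.4 = 4.8


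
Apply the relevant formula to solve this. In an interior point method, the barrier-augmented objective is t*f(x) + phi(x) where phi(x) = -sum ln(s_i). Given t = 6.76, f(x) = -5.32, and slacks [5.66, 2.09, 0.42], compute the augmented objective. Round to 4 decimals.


Step 1: Compute log-barrier.
ln values: [1.7334, 0.7372, -0.8675]
phi = -(1.7334 + 0.7372 - 0.8675) = -1.6031
Step 2: Compute augmented objective.
t*f(x) = 6.76*-5.32 = -35.9632
Total = -35.9632 - 1.6031 = -37.5663


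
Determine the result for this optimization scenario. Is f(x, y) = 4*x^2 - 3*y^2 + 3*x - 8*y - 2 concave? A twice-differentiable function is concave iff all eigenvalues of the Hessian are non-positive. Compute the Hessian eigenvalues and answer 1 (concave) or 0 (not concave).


The Hessian of f(x,y) = 4*x^2 - 3*y^2 + 3*x - 8*y - 2 is:
H = [[8, 0], [0, -6]]
Trace = 8 - 6 = 2
Determinant = 8*-6 - (0)^2 = -48
Discriminant = (2)^2 - 4*-48 = 196.0
Eigenvalues: lambda_1 = -6.0, lambda_2 = 8.0
The function is not concave.

0


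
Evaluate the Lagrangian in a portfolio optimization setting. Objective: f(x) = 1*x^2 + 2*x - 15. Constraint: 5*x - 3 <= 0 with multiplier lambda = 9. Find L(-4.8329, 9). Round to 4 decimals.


Step 1: Evaluate f(x).
f(-4.8329) = 1*(-4.8329)^2 + 2*(-4.8329) - 15 = -1.3089
Step 2: Evaluate g(x).
g(-4.8329) = 5*-4.8329 - 3 = -27.1645
Step 3: Compute Lagrangian.
L = -1.3089 + 9*-27.1645 = -245.7894


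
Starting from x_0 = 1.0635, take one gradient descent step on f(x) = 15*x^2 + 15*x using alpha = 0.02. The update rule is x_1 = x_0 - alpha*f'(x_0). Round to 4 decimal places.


We compute the gradient at x_0 and apply the update.
f'(x) = 30*x + 15
f'(1.0635) = 30*1.0635 + 15 = 46.905
x_1 = 1.0635 - 0.02*46.905 = 0.1254


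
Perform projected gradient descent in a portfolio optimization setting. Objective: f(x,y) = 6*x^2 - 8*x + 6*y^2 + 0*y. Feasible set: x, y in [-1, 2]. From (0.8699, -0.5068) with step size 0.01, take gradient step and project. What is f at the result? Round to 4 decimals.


Step 1: Compute gradient at (0.8699, -0.5068).
grad_x = 2*6*0.8699 - 8 = 2.4388
grad_y = 2*6*-0.5068 + 0 = -6.0816
Step 2: Gradient step.
x_raw = 0.8699 - 0.01*2.4388 = 0.8455
y_raw = -0.5068 - 0.01*-6.0816 = -0.446
Step 3: Project onto [-1, 2].
x_proj = clip(0.8455) = 0.8455
y_proj = clip(-0.446) = -0.446
Step 4: Evaluate f.
f(0.8455, -0.446) = -1.2813


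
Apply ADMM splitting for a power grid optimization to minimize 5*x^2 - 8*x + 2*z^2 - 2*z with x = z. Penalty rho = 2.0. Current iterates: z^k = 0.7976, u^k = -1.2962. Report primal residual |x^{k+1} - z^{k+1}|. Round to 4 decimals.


ADMM iteration with rho = 2.0, z^k = 0.7976, u^k = -1.2962
Step 1: x-update.
Minimize 5*x^2 - 8*x + (2.0/2)*(x - 0.7976 - 1.2962)^2
FOC: (2*5 + 2.0)*x = 8 + 2.0*(0.7976 + 1.2962)
x^{k+1} = 1.0156
Step 2: z-update.
Minimize 2*z^2 - 2*z + (2.0/2)*(1.0156 - z - 1.2962)^2
FOC: (2*2 + 2.0)*z = 2 + 2.0*(1.0156 - 1.2962)
z^{k+1} = 0.2398
Step 3: u-update.
u^{k+1} = -1.2962 + 1.0156 - 0.2398 = -0.5204
Step 4: Primal residual = |1.0156 - 0.2398| = 0.7758


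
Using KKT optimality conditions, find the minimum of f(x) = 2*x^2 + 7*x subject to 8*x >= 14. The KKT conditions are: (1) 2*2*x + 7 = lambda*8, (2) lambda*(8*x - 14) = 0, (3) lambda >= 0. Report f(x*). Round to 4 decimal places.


Step 1: Try lambda = 0 (constraint inactive).
x_unc = -7/(2*2) = -1.75
Check: 8*-1.75 = -14.0 < 14 -- violated!
Step 2: Constraint must be active: 8*x = 14
x* = 14/8 = 1.75
lambda = (2*2*1.75 + 7)/8 = 1.75
Step 3: Compute optimal value.
f(x*) = 2*1.75^2 + 7*1.75 = 18.375


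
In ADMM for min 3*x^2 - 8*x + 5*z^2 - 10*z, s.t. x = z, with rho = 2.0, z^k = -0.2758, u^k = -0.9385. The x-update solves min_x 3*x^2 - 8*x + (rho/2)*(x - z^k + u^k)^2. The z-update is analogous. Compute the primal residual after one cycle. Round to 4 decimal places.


ADMM iteration with rho = 2.0, z^k = -0.2758, u^k = -0.9385
Step 1: x-update.
Minimize 3*x^2 - 8*x + (2.0/2)*(x + 0.2758 - 0.9385)^2
FOC: (2*3 + 2.0)*x = 8 + 2.0*(-0.2758 + 0.9385)
x^{k+1} = 1.1657
Step 2: z-update.
Minimize 5*z^2 - 10*z + (2.0/2)*(1.1657 - z - 0.9385)^2
FOC: (2*5 + 2.0)*z = 10 + 2.0*(1.1657 - 0.9385)
z^{k+1} = 0.8712
Step 3: u-update.
u^{k+1} = -0.9385 + 1.1657 - 0.8712 = -0.644
Step 4: Primal residual = |1.1657 - 0.8712| = 0.2945


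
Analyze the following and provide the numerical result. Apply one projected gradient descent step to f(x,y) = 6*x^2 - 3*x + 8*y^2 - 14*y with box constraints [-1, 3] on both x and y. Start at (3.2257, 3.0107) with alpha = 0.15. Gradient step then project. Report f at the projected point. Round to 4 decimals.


Step 1: Compute gradient at (3.2257, 3.0107).
grad_x = 2*6*3.2257 - 3 = 35.7084
grad_y = 2*8*3.0107 - 14 = 34.1712
Step 2: Gradient step.
x_raw = 3.2257 - 0.15*35.7084 = -2.1306
y_raw = 3.0107 - 0.15*34.1712 = -2.115
Step 3: Project onto [-1, 3].
x_proj = clip(-2.1306) = -1.0
y_proj = clip(-2.115) = -1.0
Step 4: Evaluate f.
f(-1.0, -1.0) = 31.0


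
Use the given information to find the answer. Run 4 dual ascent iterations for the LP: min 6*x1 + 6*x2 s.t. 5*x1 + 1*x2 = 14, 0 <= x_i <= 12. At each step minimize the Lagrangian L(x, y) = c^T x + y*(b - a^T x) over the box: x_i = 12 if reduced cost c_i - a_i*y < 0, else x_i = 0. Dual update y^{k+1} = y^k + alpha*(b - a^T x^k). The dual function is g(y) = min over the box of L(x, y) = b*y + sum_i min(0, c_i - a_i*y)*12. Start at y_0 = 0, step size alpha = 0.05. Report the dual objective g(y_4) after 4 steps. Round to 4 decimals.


Dual ascent for LP: min 6*x1 + 6*x2, 5*x1 + 1*x2 = 14, 0 <= x_i <= 12
Step 1: y^k = 0.0, reduced costs: (6.0, 6.0)
  x^k = (0.0, 0.0), subgradient = b - a^T x = 14.0
  y^{k+1} = 0.0 + 0.05*14.0 = 0.7
Step 2: y^k = 0.7, reduced costs: (2.5, 5.3)
  x^k = (0.0, 0.0), subgradient = b - a^T x = 14.0
  y^{k+1} = 0.7 + 0.05*14.0 = 1.4
Step 3: y^k = 1.4, reduced costs: (-1.0, 4.6)
  x^k = (12.0, 0.0), subgradient = b - a^T x = -46.0
  y^{k+1} = 1.4 + 0.05*-46.0 = -0.9
Step 4: y^k = -0.9, reduced costs: (10.5, 6.9)
  x^k = (0.0, 0.0), subgradient = b - a^T x = 14.0
  y^{k+1} = -0.9 + 0.05*14.0 = -0.2
Dual objective at y_4 = -0.2: reduced costs (7.0, 6.2), box minimizer x = (0.0, 0.0)
g(y_4) = b*y + (c1 - a1*y)*x1 + (c2 - a2*y)*x2 = 14*(-0.2) + 7.0*0.0 + 6.2*0.0 = -2.8 + 0.0 + 0.0 = -2.8


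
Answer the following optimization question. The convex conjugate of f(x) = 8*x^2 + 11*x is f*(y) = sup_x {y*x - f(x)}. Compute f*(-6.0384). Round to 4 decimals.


f*(y) = sup_x {y*x - a*x^2 - b*x} = sup_x {(y-b)*x - a*x^2}
FOC: (y - b) - 2a*x = 0 => x* = (y - b)/(2a)
x* = (-6.0384 - 11)/(2*8) = -1.0649
f*(-6.0384) = (y-b)^2/(4a) = (-6.0384 - 11)^2/(4*8)
= 290.3071/32 = 9.0721


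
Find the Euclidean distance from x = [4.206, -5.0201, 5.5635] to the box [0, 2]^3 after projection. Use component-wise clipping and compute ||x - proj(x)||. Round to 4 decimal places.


Project each component onto [0, 2].
clip(4.206) = 2.0, clip(-5.0201) = 0.0, clip(5.5635) = 2.0
Projection = [2.0, 0.0, 2.0]
Squared diffs: [4.8664, 25.2014, 12.6985]
Distance = sqrt(42.7663) = 6.5396


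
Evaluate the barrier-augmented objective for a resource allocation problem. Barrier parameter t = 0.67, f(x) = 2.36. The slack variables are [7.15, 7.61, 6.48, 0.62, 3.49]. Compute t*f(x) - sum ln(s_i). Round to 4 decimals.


Step 1: Compute log-barrier.
ln values: [1.9671, 2.0295, 1.8687, -0.478, 1.2499]
phi = -(1.9671 + 2.0295 + 1.8687 - 0.478 + 1.2499) = -6.6372
Step 2: Compute augmented objective.
t*f(x) = 0.67*2.36 = 1.5812
Total = 1.5812 - 6.6372 = -5.056


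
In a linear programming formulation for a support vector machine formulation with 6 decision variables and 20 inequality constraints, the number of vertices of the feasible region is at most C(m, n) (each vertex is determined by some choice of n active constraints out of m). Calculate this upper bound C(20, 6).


Each vertex corresponds to some choice of n active constraints out of m, so the number of vertices is at most C(m, n) = m! / (n!(m-n)!).
m = 20, n = 6
Numerator: 20 * 19 * 18 * 17 * 16 * 15
Denominator: 6! = 720
C(20, 6) = 38760


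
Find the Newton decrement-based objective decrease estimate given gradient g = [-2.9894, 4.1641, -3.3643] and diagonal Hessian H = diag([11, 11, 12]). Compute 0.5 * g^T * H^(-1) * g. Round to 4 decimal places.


Step 1: H is diagonal, so H^(-1) * g = [-0.2718, 0.3786, -0.2804].
Step 2: g^T H^(-1) g = sum_i g_i^2 / H_ii
  = (-2.9894)^2/11 + (4.1641)^2/11 + (-3.3643)^2/12
  = 0.8124 + 1.5763 + 0.9432 = 3.332
Step 3: Objective decrease = 0.5 * g^T H^(-1) g = 1.666


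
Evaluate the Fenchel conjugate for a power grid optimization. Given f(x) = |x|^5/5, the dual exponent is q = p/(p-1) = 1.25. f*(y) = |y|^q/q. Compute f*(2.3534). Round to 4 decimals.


The conjugate exponent q satisfies 1/p + 1/q = 1.
p = 5, so q = 5/(5 - 1) = 1.25
|y|^q = 2.3534^1.25 = 2.9149
f*(2.3534) = 2.9149 / 1.25 = 2.3319


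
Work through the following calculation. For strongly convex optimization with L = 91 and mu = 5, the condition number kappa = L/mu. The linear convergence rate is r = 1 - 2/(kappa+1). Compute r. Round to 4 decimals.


Step 1: Compute the condition number.
kappa = L/mu = 91/5 = 18.2
Step 2: Compute the convergence rate.
r = 1 - 2/(kappa + 1) = 1 - 2*mu/(L + mu) = (L - mu)/(L + mu) = 86/96 = 0.8958


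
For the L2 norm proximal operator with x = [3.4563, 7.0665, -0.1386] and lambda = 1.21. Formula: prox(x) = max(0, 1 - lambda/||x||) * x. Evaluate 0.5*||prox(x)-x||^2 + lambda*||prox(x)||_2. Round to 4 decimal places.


Step 1: Compute ||x||.
||x|| = 7.8677
Step 2: Compute scaling factor.
scale = max(0, 1 - 1.21/7.8677) = 0.8462
Step 3: prox(x) = [2.9247, 5.9797, -0.1173]
||prox(x)|| = 6.6577
Step 4: Proximal objective.
0.5*||prox-x||^2 = 0.7321
lambda*||prox|| = 8.0558
Total = 8.7879


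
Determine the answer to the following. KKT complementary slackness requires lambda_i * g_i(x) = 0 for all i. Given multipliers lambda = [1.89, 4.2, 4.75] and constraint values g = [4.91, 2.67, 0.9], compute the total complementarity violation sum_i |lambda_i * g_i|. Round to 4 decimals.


KKT complementary slackness check:
lambda_1 * g_1 = 1.89 * 4.91 = 9.2799
lambda_2 * g_2 = 4.2 * 2.67 = 11.214
lambda_3 * g_3 = 4.75 * 0.9 = 4.275
Total violation = 9.2799 + 11.214 + 4.275 = 24.7689


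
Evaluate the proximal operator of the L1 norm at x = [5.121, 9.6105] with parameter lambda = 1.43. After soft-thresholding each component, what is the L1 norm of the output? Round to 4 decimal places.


Soft-thresholding with lambda = 1.43:
prox(5.121) = sign(5.121)*max(|5.121| - 1.43, 0) = 3.691
prox(9.6105) = sign(9.6105)*max(|9.6105| - 1.43, 0) = 8.1805
prox(x) = [3.691, 8.1805]
||prox(x)||_1 = 3.691 + 8.1805 = 11.8715


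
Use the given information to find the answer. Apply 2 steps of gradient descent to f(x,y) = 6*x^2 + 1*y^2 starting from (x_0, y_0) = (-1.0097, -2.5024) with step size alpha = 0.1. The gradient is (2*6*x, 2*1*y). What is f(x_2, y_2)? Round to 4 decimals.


Gradient descent on f(x,y) = 6*x^2 + 1*y^2.
Starting point: (-1.0097, -2.5024), alpha = 0.1
Step 1: grad_x = 2*6*-1.0097 = -12.1164, grad_y = 2*1*-2.5024 = -5.0048
  x_1 = -1.0097 - 0.1*-12.1164 = 0.2019
  y_1 = -2.5024 - 0.1*-5.0048 = -2.0019
Step 2: grad_x = 2*6*0.2019 = 2.4233, grad_y = 2*1*-2.0019 = -4.0038
  x_2 = 0.2019 - 0.1*2.4233 = -0.0404
  y_2 = -2.0019 - 0.1*-4.0038 = -1.6015
f(-0.0404, -1.6015) = 6*(-0.0404)^2 + 1*(-1.6015)^2 = 2.5747


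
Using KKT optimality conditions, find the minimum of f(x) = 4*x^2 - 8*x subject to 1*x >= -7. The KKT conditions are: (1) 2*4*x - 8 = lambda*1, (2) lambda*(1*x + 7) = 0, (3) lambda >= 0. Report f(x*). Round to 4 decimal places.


Step 1: Try lambda = 0 (constraint inactive).
Stationarity: 2*4*x - 8 = 0
x* = 8/(2*4) = 1.0
Check constraint: 1*1.0 = 1.0 >= -7 -- satisfied.
Step 2: Compute optimal value.
f(x*) = 4*1.0^2 - 8*1.0 = -4.0


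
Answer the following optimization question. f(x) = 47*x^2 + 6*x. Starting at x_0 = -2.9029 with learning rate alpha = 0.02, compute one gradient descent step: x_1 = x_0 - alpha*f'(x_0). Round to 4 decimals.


We compute the gradient at x_0 and apply the update.
f'(x) = 94*x + 6
f'(-2.9029) = 94*-2.9029 + 6 = -266.8726
x_1 = -2.9029 - 0.02*-266.8726 = 2.4346


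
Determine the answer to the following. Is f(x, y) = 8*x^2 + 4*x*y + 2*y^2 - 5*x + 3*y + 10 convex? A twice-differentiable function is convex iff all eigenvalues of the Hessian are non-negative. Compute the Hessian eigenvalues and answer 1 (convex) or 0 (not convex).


The Hessian of f(x,y) = 8*x^2 + 4*x*y + 2*y^2 - 5*x + 3*y + 10 is:
H = [[16, 4], [4, 4]]
Trace = 16 + 4 = 20
Determinant = 16*4 - (4)^2 = 48
Discriminant = (20)^2 - 4*48 = 208.0
Eigenvalues: lambda_1 = 2.7889, lambda_2 = 17.2111
The function is convex.

1


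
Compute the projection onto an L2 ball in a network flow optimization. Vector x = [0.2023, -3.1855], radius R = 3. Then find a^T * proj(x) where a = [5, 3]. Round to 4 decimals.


Step 1: Compute ||x|| (intermediates to 6 decimals).
||x|| = sqrt(0.2023^2 + (-3.1855)^2) = 3.191917
Step 2: Project.
Since ||x|| > R, scale = R/||x|| = 3/3.191917 = 0.939874, proj(x) = scale * x
proj(x) = [0.190137, -2.993969]
Step 3: Dot product.
a^T * proj(x) = 5*0.190137 + 3*(-2.993969) = -8.0312


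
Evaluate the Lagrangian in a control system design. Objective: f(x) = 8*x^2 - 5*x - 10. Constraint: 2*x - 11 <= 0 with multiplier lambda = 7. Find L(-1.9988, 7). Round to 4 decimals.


Step 1: Evaluate f(x).
f(-1.9988) = 8*(-1.9988)^2 - 5*(-1.9988) - 10 = 31.9556
Step 2: Evaluate g(x).
g(-1.9988) = 2*-1.9988 - 11 = -14.9976
Step 3: Compute Lagrangian.
L = 31.9556 + 7*-14.9976 = -73.0276


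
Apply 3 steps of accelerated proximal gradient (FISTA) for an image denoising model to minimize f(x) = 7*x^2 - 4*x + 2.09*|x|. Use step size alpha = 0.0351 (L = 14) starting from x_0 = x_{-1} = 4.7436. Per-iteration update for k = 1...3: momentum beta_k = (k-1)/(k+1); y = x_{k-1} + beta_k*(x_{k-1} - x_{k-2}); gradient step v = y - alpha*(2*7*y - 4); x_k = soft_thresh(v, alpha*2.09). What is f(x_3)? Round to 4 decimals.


FISTA on f(x) = 7*x^2 - 4*x + 2.09*|x|
L = 14, alpha = 0.0351
Iteration 1: beta = 0.0, y = 4.7436 + 0.0*(4.7436 - 4.7436) = 4.7436
  grad(y) = 62.4104, v = y - alpha*grad = 2.553
  prox(v) = soft_thresh(2.553, 0.0734) = 2.4796
Iteration 2: beta = 0.3333, y = 2.4796 + 0.3333*(2.4796 - 4.7436) = 1.725
  grad(y) = 20.1497, v = y - alpha*grad = 1.0177
  prox(v) = soft_thresh(1.0177, 0.0734) = 0.9444
Iteration 3: beta = 0.5, y = 0.9444 + 0.5*(0.9444 - 2.4796) = 0.1767
  grad(y) = -1.5258, v = y - alpha*grad = 0.2303
  prox(v) = soft_thresh(0.2303, 0.0734) = 0.1569
f(x_3) = 7*0.1569^2 - 4*0.1569 + 2.09*|0.1569| = -0.1273


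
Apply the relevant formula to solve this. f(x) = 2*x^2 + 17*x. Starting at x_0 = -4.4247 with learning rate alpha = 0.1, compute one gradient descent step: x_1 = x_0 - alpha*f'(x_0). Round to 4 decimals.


We compute the gradient at x_0 and apply the update.
f'(x) = 4*x + 17
f'(-4.4247) = 4*-4.4247 + 17 = -0.6988
x_1 = -4.4247 - 0.1*-0.6988 = -4.3548


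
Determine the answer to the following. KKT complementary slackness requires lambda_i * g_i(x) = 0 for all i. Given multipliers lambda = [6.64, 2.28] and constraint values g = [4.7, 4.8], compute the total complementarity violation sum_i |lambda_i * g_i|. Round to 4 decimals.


KKT complementary slackness check:
lambda_1 * g_1 = 6.64 * 4.7 = 31.208
lambda_2 * g_2 = 2.28 * 4.8 = 10.944
Total violation = 31.208 + 10.944 = 42.152


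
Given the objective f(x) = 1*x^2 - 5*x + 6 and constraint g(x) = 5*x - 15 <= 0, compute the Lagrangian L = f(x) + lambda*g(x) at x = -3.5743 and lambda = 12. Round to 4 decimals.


Step 1: Evaluate f(x).
f(-3.5743) = 1*(-3.5743)^2 - 5*(-3.5743) + 6 = 36.6471
Step 2: Evaluate g(x).
g(-3.5743) = 5*-3.5743 - 15 = -32.8715
Step 3: Compute Lagrangian.
L = 36.6471 + 12*-32.8715 = -357.8109


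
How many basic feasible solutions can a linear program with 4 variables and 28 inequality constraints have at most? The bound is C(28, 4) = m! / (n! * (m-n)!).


Each vertex corresponds to some choice of n active constraints out of m, so the number of vertices is at most C(m, n) = m! / (n!(m-n)!).
m = 28, n = 4
Numerator: 28 * 27 * 26 * 25
Denominator: 4! = 24
C(28, 4) = 20475


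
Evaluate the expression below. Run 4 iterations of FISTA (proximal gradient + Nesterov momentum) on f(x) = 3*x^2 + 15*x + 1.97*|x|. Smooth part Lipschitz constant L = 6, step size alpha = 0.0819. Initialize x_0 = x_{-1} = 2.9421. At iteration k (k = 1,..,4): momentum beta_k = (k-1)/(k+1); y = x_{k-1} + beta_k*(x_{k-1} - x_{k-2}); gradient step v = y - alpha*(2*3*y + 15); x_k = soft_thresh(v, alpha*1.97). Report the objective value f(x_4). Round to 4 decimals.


FISTA on f(x) = 3*x^2 + 15*x + 1.97*|x|
L = 6, alpha = 0.0819
Iteration 1: beta = 0.0, y = 2.9421 + 0.0*(2.9421 - 2.9421) = 2.9421
  grad(y) = 32.6526, v = y - alpha*grad = 0.2679
  prox(v) = soft_thresh(0.2679, 0.1613) = 0.1065
Iteration 2: beta = 0.3333, y = 0.1065 + 0.3333*(0.1065 - 2.9421) = -0.8387
  grad(y) = 9.9679, v = y - alpha*grad = -1.6551
  prox(v) = soft_thresh(-1.6551, 0.1613) = -1.4937
Iteration 3: beta = 0.5, y = -1.4937 + 0.5*(-1.4937 - 0.1065) = -2.2938
  grad(y) = 1.237, v = y - alpha*grad = -2.3951
  prox(v) = soft_thresh(-2.3951, 0.1613) = -2.2338
Iteration 4: beta = 0.6, y = -2.2338 + 0.6*(-2.2338 + 1.4937) = -2.6778
  grad(y) = -1.0671, v = y - alpha*grad = -2.5905
  prox(v) = soft_thresh(-2.5905, 0.1613) = -2.4291
f(x_4) = 3*(-2.4291)^2 + 15*(-2.4291) + 1.97*|-2.4291| = -13.9496


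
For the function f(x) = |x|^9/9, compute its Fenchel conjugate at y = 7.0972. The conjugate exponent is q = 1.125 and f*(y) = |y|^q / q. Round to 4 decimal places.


The conjugate exponent q satisfies 1/p + 1/q = 1.
p = 9, so q = 9/(9 - 1) = 1.125
|y|^q = 7.0972^1.125 = 9.0672
f*(7.0972) = 9.0672 / 1.125 = 8.0597


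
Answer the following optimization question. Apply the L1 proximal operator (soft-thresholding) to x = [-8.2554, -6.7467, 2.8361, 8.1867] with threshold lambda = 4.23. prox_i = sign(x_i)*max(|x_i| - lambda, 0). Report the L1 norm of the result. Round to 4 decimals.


Soft-thresholding with lambda = 4.23:
prox(-8.2554) = sign(-8.2554)*max(|-8.2554| - 4.23, 0) = -4.0254
prox(-6.7467) = sign(-6.7467)*max(|-6.7467| - 4.23, 0) = -2.5167
prox(2.8361) = sign(2.8361)*max(|2.8361| - 4.23, 0) = 0.0
prox(8.1867) = sign(8.1867)*max(|8.1867| - 4.23, 0) = 3.9567
prox(x) = [-4.0254, -2.5167, 0.0, 3.9567]
||prox(x)||_1 = 4.0254 + 2.5167 + 0.0 + 3.9567 = 10.4988


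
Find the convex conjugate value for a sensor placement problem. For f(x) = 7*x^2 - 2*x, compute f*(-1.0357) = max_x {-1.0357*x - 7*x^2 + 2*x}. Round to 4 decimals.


f*(y) = sup_x {y*x - a*x^2 - b*x} = sup_x {(y-b)*x - a*x^2}
FOC: (y - b) - 2a*x = 0 => x* = (y - b)/(2a)
x* = (-1.0357 + 2)/(2*7) = 0.0689
f*(-1.0357) = (y-b)^2/(4a) = (-1.0357 + 2)^2/(4*7)
= 0.9299/28 = 0.0332


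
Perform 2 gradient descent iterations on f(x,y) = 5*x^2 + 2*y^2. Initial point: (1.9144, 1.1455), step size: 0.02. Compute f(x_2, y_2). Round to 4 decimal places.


Gradient descent on f(x,y) = 5*x^2 + 2*y^2.
Starting point: (1.9144, 1.1455), alpha = 0.02
Step 1: grad_x = 2*5*1.9144 = 19.144, grad_y = 2*2*1.1455 = 4.582
  x_1 = 1.9144 - 0.02*19.144 = 1.5315
  y_1 = 1.1455 - 0.02*4.582 = 1.0539
Step 2: grad_x = 2*5*1.5315 = 15.3152, grad_y = 2*2*1.0539 = 4.2154
  x_2 = 1.5315 - 0.02*15.3152 = 1.2252
  y_2 = 1.0539 - 0.02*4.2154 = 0.9696
f(1.2252, 0.9696) = 5*1.2252^2 + 2*0.9696^2 = 9.3858


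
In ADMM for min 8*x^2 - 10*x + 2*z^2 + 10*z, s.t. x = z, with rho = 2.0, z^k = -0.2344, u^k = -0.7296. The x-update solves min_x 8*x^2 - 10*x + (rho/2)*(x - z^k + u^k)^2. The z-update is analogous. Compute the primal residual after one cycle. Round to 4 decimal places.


ADMM iteration with rho = 2.0, z^k = -0.2344, u^k = -0.7296
Step 1: x-update.
Minimize 8*x^2 - 10*x + (2.0/2)*(x + 0.2344 - 0.7296)^2
FOC: (2*8 + 2.0)*x = 10 + 2.0*(-0.2344 + 0.7296)
x^{k+1} = 0.6106
Step 2: z-update.
Minimize 2*z^2 + 10*z + (2.0/2)*(0.6106 - z - 0.7296)^2
FOC: (2*2 + 2.0)*z = -10 + 2.0*(0.6106 - 0.7296)
z^{k+1} = -1.7063
Step 3: u-update.
u^{k+1} = -0.7296 + 0.6106 + 1.7063 = 1.5873
Step 4: Primal residual = |0.6106 + 1.7063| = 2.3169


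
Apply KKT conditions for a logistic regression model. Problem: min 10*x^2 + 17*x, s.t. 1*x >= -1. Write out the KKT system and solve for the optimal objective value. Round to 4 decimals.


Step 1: Try lambda = 0 (constraint inactive).
Stationarity: 2*10*x + 17 = 0
x* = -17/(2*10) = -0.85
Check constraint: 1*-0.85 = -0.85 >= -1 -- satisfied.
Step 2: Compute optimal value.
f(x*) = 10*(-0.85)^2 + 17*(-0.85) = -7.225


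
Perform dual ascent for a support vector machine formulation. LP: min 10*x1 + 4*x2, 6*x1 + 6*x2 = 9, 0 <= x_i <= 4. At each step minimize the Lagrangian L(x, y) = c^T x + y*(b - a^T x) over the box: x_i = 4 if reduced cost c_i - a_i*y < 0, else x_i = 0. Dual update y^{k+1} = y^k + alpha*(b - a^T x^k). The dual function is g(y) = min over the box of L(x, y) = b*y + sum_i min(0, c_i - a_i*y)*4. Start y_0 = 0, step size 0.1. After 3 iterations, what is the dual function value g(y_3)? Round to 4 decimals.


Dual ascent for LP: min 10*x1 + 4*x2, 6*x1 + 6*x2 = 9, 0 <= x_i <= 4
Step 1: y^k = 0.0, reduced costs: (10.0, 4.0)
  x^k = (0.0, 0.0), subgradient = b - a^T x = 9.0
  y^{k+1} = 0.0 + 0.1*9.0 = 0.9
Step 2: y^k = 0.9, reduced costs: (4.6, -1.4)
  x^k = (0.0, 4.0), subgradient = b - a^T x = -15.0
  y^{k+1} = 0.9 + 0.1*-15.0 = -0.6
Step 3: y^k = -0.6, reduced costs: (13.6, 7.6)
  x^k = (0.0, 0.0), subgradient = b - a^T x = 9.0
  y^{k+1} = -0.6 + 0.1*9.0 = 0.3
Dual objective at y_3 = 0.3: reduced costs (8.2, 2.2), box minimizer x = (0.0, 0.0)
g(y_3) = b*y + (c1 - a1*y)*x1 + (c2 - a2*y)*x2 = 9*0.3 + 8.2*0.0 + 2.2*0.0 = 2.7 + 0.0 + 0.0 = 2.7


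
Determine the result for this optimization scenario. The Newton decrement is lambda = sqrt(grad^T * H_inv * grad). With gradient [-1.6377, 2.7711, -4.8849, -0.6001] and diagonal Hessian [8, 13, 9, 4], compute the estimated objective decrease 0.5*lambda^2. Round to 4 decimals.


Step 1: H is diagonal, so H^(-1) * g = [-0.2047, 0.2132, -0.5428, -0.15].
Step 2: g^T H^(-1) g = sum_i g_i^2 / H_ii
  = (-1.6377)^2/8 + (2.7711)^2/13 + (-4.8849)^2/9 + (-0.6001)^2/4
  = 0.3353 + 0.5907 + 2.6514 + 0.09 = 3.6673
Step 3: Objective decrease = 0.5 * g^T H^(-1) g = 1.8337


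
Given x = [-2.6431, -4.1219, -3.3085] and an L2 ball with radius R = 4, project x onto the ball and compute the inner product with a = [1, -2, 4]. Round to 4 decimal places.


Step 1: Compute ||x|| (intermediates to 6 decimals).
||x|| = sqrt((-2.6431)^2 + (-4.1219)^2 + (-3.3085)^2) = 5.909502
Step 2: Project.
Since ||x|| > R, scale = R/||x|| = 4/5.909502 = 0.676876, proj(x) = scale * x
proj(x) = [-1.789051, -2.790015, -2.239444]
Step 3: Dot product.
a^T * proj(x) = 1*(-1.789051) - 2*(-2.790015) + 4*(-2.239444) = -5.1668


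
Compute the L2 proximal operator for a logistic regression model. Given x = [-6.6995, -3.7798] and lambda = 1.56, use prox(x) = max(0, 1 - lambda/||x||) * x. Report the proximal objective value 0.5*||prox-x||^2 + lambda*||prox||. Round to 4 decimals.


Step 1: Compute ||x||.
||x|| = 7.6922
Step 2: Compute scaling factor.
scale = max(0, 1 - 1.56/7.6922) = 0.7972
Step 3: prox(x) = [-5.3408, -3.0132]
||prox(x)|| = 6.1322
Step 4: Proximal objective.
0.5*||prox-x||^2 = 1.2168
lambda*||prox|| = 9.5662
Total = 10.7831


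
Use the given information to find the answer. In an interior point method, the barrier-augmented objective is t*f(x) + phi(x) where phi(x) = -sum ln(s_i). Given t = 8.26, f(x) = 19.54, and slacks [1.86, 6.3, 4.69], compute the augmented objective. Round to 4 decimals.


Step 1: Compute log-barrier.
ln values: [0.6206, 1.8405, 1.5454]
phi = -(0.6206 + 1.8405 + 1.5454) = -4.0066
Step 2: Compute augmented objective.
t*f(x) = 8.26*19.54 = 161.4004
Total = 161.4004 - 4.0066 = 157.3938


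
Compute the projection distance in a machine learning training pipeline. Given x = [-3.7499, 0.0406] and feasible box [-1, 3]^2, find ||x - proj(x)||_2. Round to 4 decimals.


Project each component onto [-1, 3].
clip(-3.7499) = -1.0, clip(0.0406) = 0.0406
Projection = [-1.0, 0.0406]
Squared diffs: [7.562, 0.0]
Distance = sqrt(7.562) = 2.7499


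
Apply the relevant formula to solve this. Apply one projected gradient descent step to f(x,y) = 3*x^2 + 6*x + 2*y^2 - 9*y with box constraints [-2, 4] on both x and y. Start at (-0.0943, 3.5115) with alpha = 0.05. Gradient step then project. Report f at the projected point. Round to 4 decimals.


Step 1: Compute gradient at (-0.0943, 3.5115).
grad_x = 2*3*-0.0943 + 6 = 5.4342
grad_y = 2*2*3.5115 - 9 = 5.046
Step 2: Gradient step.
x_raw = -0.0943 - 0.05*5.4342 = -0.366
y_raw = 3.5115 - 0.05*5.046 = 3.2592
Step 3: Project onto [-2, 4].
x_proj = clip(-0.366) = -0.366
y_proj = clip(3.2592) = 3.2592
Step 4: Evaluate f.
f(-0.366, 3.2592) = -9.8822


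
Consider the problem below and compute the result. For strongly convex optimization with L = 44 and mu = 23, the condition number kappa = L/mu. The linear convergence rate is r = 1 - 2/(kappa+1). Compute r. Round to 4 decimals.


Step 1: Compute the condition number.
kappa = L/mu = 44/23 = 1.913
Step 2: Compute the convergence rate.
r = 1 - 2/(kappa + 1) = 1 - 2*mu/(L + mu) = (L - mu)/(L + mu) = 21/67 = 0.3134


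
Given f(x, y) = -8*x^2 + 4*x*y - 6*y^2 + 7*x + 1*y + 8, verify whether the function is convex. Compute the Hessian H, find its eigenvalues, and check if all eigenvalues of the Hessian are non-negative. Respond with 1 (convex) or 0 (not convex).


The Hessian of f(x,y) = -8*x^2 + 4*x*y - 6*y^2 + 7*x + 1*y + 8 is:
H = [[-16, 4], [4, -12]]
Trace = -16 - 12 = -28
Determinant = -16*-12 - (4)^2 = 176
Discriminant = (-28)^2 - 4*176 = 80.0
Eigenvalues: lambda_1 = -18.4721, lambda_2 = -9.5279
The function is not convex.

0


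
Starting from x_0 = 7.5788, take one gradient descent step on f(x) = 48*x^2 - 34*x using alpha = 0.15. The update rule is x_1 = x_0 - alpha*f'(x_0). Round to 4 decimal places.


We compute the gradient at x_0 and apply the update.
f'(x) = 96*x - 34
f'(7.5788) = 96*7.5788 - 34 = 693.5648
x_1 = 7.5788 - 0.15*693.5648 = -96.4559


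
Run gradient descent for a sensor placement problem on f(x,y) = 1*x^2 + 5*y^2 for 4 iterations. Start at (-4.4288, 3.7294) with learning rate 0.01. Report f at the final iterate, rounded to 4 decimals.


Gradient descent on f(x,y) = 1*x^2 + 5*y^2.
Starting point: (-4.4288, 3.7294), alpha = 0.01
Step 1: grad_x = 2*1*-4.4288 = -8.8576, grad_y = 2*5*3.7294 = 37.294
  x_1 = -4.4288 - 0.01*-8.8576 = -4.3402
  y_1 = 3.7294 - 0.01*37.294 = 3.3565
Step 2: grad_x = 2*1*-4.3402 = -8.6804, grad_y = 2*5*3.3565 = 33.5646
  x_2 = -4.3402 - 0.01*-8.6804 = -4.2534
  y_2 = 3.3565 - 0.01*33.5646 = 3.0208
Step 3: grad_x = 2*1*-4.2534 = -8.5068, grad_y = 2*5*3.0208 = 30.2081
  x_3 = -4.2534 - 0.01*-8.5068 = -4.1684
  y_3 = 3.0208 - 0.01*30.2081 = 2.7187
Step 4: grad_x = 2*1*-4.1684 = -8.3367, grad_y = 2*5*2.7187 = 27.1873
  x_4 = -4.1684 - 0.01*-8.3367 = -4.085
  y_4 = 2.7187 - 0.01*27.1873 = 2.4469
f(-4.085, 2.4469) = 1*(-4.085)^2 + 5*2.4469^2 = 46.6227


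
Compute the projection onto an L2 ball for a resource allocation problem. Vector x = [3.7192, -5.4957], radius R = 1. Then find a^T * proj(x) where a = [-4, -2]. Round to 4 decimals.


Step 1: Compute ||x|| (intermediates to 6 decimals).
||x|| = sqrt(3.7192^2 + (-5.4957)^2) = 6.6359
Step 2: Project.
Since ||x|| > R, scale = R/||x|| = 1/6.6359 = 0.150695, proj(x) = scale * x
proj(x) = [0.560465, -0.828175]
Step 3: Dot product.
a^T * proj(x) = -4*0.560465 - 2*(-0.828175) = -0.5855


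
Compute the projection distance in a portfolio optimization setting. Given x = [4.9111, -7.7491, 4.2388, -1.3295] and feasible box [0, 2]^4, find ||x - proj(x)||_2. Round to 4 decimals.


Project each component onto [0, 2].
clip(4.9111) = 2.0, clip(-7.7491) = 0.0, clip(4.2388) = 2.0, clip(-1.3295) = 0.0
Projection = [2.0, 0.0, 2.0, 0.0]
Squared diffs: [8.4745, 60.0486, 5.0122, 1.7676]
Distance = sqrt(75.3029) = 8.6777


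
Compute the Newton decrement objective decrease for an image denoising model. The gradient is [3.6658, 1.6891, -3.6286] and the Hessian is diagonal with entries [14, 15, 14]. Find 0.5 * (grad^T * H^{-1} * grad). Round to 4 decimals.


Step 1: H is diagonal, so H^(-1) * g = [0.2618, 0.1126, -0.2592].
Step 2: g^T H^(-1) g = sum_i g_i^2 / H_ii
  = (3.6658)^2/14 + (1.6891)^2/15 + (-3.6286)^2/14
  = 0.9599 + 0.1902 + 0.9405 = 2.0905
Step 3: Objective decrease = 0.5 * g^T H^(-1) g = 1.0453


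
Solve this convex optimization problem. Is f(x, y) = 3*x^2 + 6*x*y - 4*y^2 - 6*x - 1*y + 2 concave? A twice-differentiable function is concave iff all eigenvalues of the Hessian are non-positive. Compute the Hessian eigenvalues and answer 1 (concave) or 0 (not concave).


The Hessian of f(x,y) = 3*x^2 + 6*x*y - 4*y^2 - 6*x - 1*y + 2 is:
H = [[6, 6], [6, -8]]
Trace = 6 - 8 = -2
Determinant = 6*-8 - (6)^2 = -84
Discriminant = (-2)^2 - 4*-84 = 340.0
Eigenvalues: lambda_1 = -10.2195, lambda_2 = 8.2195
The function is not concave.

0


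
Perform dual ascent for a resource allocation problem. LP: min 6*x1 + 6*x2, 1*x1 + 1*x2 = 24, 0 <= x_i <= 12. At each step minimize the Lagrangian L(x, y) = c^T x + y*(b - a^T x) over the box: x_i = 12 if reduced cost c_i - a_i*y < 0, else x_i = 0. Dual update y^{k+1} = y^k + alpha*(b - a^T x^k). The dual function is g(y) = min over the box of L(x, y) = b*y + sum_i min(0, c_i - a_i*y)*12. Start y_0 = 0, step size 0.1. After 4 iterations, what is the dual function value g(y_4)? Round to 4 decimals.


Dual ascent for LP: min 6*x1 + 6*x2, 1*x1 + 1*x2 = 24, 0 <= x_i <= 12
Step 1: y^k = 0.0, reduced costs: (6.0, 6.0)
  x^k = (0.0, 0.0), subgradient = b - a^T x = 24.0
  y^{k+1} = 0.0 + 0.1*24.0 = 2.4
Step 2: y^k = 2.4, reduced costs: (3.6, 3.6)
  x^k = (0.0, 0.0), subgradient = b - a^T x = 24.0
  y^{k+1} = 2.4 + 0.1*24.0 = 4.8
Step 3: y^k = 4.8, reduced costs: (1.2, 1.2)
  x^k = (0.0, 0.0), subgradient = b - a^T x = 24.0
  y^{k+1} = 4.8 + 0.1*24.0 = 7.2
Step 4: y^k = 7.2, reduced costs: (-1.2, -1.2)
  x^k = (12.0, 12.0), subgradient = b - a^T x = 0.0
  y^{k+1} = 7.2 + 0.1*0.0 = 7.2
Dual objective at y_4 = 7.2: reduced costs (-1.2, -1.2), box minimizer x = (12.0, 12.0)
g(y_4) = b*y + (c1 - a1*y)*x1 + (c2 - a2*y)*x2 = 24*7.2 + (-1.2)*12.0 + (-1.2)*12.0 = 172.8 - 14.4 - 14.4 = 144.0


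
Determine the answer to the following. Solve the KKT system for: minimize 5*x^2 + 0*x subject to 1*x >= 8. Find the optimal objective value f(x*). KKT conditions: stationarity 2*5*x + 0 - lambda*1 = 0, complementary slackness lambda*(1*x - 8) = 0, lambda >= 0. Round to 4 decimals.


Step 1: Try lambda = 0 (constraint inactive).
x_unc = 0/(2*5) = 0.0
Check: 1*0.0 = 0.0 < 8 -- violated!
Step 2: Constraint must be active: 1*x = 8
x* = 8/1 = 8.0
lambda = (2*5*8.0 + 0)/1 = 80.0
Step 3: Compute optimal value.
f(x*) = 5*8.0^2 + 0*8.0 = 320.0
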